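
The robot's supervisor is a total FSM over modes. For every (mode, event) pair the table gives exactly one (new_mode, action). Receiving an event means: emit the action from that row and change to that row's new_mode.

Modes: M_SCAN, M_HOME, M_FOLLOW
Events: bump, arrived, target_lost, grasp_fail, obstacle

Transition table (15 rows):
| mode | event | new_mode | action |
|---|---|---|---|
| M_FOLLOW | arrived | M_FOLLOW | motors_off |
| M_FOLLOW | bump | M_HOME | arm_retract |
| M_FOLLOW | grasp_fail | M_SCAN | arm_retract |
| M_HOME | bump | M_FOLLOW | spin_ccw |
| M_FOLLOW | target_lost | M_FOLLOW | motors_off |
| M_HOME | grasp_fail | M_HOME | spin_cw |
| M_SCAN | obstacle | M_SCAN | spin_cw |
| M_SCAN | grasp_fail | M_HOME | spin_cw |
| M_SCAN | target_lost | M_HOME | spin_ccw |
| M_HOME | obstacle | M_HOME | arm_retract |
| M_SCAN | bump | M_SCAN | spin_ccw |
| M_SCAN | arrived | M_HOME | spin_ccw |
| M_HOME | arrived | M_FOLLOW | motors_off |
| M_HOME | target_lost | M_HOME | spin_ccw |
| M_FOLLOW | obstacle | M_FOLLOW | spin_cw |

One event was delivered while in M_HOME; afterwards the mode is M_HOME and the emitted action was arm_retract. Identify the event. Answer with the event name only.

try bump: (M_HOME, bump) → (M_FOLLOW, spin_ccw)
try arrived: (M_HOME, arrived) → (M_FOLLOW, motors_off)
try target_lost: (M_HOME, target_lost) → (M_HOME, spin_ccw)
try grasp_fail: (M_HOME, grasp_fail) → (M_HOME, spin_cw)
try obstacle: (M_HOME, obstacle) → (M_HOME, arm_retract)  ← matches

obstacle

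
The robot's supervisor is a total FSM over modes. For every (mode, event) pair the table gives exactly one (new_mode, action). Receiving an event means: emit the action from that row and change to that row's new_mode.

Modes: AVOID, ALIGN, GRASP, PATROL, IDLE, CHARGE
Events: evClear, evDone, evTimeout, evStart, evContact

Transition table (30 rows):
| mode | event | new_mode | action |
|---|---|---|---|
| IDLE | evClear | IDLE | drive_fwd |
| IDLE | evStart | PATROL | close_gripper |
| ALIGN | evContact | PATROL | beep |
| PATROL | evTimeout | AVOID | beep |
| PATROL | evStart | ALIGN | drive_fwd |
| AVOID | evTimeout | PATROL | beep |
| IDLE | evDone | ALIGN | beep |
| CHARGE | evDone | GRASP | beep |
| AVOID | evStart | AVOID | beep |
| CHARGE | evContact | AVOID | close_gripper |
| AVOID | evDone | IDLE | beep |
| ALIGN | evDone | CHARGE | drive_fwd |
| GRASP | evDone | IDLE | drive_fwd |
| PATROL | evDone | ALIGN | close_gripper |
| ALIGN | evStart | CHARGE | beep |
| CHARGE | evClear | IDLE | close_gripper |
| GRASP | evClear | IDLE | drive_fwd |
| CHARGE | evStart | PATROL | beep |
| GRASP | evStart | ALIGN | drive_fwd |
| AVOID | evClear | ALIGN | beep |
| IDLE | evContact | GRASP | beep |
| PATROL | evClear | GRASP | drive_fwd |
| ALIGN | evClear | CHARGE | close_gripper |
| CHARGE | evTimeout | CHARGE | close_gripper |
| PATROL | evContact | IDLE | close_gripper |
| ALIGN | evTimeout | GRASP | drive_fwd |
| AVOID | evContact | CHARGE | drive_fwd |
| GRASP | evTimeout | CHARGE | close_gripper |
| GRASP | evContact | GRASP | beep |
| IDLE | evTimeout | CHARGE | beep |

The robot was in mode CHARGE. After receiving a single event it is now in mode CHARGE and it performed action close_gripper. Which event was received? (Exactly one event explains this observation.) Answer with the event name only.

evTimeout

try evClear: (CHARGE, evClear) → (IDLE, close_gripper)
try evDone: (CHARGE, evDone) → (GRASP, beep)
try evTimeout: (CHARGE, evTimeout) → (CHARGE, close_gripper)  ← matches
try evStart: (CHARGE, evStart) → (PATROL, beep)
try evContact: (CHARGE, evContact) → (AVOID, close_gripper)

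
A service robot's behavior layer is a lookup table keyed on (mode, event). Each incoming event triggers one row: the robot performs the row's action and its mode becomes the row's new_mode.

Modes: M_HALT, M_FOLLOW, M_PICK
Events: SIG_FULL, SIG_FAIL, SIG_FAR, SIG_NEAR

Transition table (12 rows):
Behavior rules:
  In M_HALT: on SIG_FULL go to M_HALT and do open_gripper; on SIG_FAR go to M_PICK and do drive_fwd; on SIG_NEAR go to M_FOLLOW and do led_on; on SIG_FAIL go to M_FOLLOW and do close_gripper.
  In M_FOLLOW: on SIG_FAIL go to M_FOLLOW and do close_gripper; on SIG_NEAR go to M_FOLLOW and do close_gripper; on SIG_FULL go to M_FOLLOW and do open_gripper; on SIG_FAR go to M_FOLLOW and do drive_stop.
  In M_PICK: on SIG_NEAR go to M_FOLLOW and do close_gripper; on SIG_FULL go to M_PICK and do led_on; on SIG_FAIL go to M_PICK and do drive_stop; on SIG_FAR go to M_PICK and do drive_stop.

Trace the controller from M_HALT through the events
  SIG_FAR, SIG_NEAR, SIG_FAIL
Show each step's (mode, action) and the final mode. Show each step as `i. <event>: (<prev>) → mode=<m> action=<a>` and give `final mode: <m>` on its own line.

final mode: M_FOLLOW

1. SIG_FAR: (M_HALT) → mode=M_PICK action=drive_fwd
2. SIG_NEAR: (M_PICK) → mode=M_FOLLOW action=close_gripper
3. SIG_FAIL: (M_FOLLOW) → mode=M_FOLLOW action=close_gripper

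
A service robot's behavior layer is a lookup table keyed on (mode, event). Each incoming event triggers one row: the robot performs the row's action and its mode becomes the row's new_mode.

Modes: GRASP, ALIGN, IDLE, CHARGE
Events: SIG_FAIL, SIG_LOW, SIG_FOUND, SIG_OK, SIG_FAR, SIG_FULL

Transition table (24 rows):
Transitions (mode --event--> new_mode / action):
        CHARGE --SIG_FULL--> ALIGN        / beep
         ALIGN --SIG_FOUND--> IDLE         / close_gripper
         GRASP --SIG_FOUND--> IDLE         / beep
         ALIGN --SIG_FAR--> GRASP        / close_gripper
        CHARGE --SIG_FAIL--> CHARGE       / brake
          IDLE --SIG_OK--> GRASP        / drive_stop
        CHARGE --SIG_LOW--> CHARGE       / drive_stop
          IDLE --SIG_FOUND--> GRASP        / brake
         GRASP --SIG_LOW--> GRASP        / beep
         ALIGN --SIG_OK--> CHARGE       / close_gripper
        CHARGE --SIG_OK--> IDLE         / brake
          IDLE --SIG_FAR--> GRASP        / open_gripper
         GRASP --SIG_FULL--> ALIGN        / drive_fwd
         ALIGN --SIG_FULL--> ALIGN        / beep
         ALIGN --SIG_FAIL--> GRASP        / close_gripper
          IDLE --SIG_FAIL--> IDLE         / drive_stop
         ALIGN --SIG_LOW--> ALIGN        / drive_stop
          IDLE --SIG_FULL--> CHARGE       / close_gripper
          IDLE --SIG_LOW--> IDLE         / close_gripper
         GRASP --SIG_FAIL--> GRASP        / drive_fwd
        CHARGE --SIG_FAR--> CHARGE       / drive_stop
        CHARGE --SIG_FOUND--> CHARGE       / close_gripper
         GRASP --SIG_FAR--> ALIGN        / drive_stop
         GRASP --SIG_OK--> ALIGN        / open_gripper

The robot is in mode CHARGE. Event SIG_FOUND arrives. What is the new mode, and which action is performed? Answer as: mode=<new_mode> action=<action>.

current mode = CHARGE; filter table to that mode:
  (CHARGE, SIG_FULL) → (ALIGN, beep)
  (CHARGE, SIG_FAIL) → (CHARGE, brake)
  (CHARGE, SIG_LOW) → (CHARGE, drive_stop)
  (CHARGE, SIG_OK) → (IDLE, brake)
  (CHARGE, SIG_FAR) → (CHARGE, drive_stop)
  (CHARGE, SIG_FOUND) → (CHARGE, close_gripper)  ← event matches
event = SIG_FOUND selects (CHARGE, close_gripper)

mode=CHARGE action=close_gripper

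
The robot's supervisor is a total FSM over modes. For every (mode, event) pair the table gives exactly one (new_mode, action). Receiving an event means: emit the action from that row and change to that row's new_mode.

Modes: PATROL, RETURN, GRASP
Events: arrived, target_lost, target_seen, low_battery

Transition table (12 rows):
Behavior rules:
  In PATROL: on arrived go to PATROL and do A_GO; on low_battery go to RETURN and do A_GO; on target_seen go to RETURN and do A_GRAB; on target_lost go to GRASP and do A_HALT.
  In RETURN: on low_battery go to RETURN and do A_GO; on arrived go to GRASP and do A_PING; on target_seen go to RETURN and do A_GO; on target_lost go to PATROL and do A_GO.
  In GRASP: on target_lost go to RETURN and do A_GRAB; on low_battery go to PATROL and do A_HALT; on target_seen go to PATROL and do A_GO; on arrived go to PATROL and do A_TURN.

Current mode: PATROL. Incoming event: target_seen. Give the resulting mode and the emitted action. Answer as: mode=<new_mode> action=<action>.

current mode = PATROL; filter table to that mode:
  (PATROL, arrived) → (PATROL, A_GO)
  (PATROL, low_battery) → (RETURN, A_GO)
  (PATROL, target_seen) → (RETURN, A_GRAB)  ← event matches
  (PATROL, target_lost) → (GRASP, A_HALT)
event = target_seen selects (RETURN, A_GRAB)

mode=RETURN action=A_GRAB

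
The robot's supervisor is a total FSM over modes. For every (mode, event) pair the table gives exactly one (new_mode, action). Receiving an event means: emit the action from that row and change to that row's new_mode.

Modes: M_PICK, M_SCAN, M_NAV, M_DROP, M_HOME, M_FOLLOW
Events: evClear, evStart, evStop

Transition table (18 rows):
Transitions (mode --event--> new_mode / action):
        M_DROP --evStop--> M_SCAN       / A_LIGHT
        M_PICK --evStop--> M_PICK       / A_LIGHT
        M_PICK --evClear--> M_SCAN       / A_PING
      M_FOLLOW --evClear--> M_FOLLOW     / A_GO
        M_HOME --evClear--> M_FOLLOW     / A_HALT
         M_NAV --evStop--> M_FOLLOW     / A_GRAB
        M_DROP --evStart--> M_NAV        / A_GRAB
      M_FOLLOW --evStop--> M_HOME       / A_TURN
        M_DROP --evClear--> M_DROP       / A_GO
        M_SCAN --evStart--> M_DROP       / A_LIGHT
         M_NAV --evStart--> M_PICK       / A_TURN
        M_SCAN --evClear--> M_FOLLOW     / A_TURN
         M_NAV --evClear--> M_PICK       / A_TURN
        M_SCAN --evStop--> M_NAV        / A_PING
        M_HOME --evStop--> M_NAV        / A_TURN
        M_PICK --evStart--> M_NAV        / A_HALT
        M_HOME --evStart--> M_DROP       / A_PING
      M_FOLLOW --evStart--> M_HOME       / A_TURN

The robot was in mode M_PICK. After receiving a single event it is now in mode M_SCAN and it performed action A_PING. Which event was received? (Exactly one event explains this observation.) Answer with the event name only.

evClear

try evClear: (M_PICK, evClear) → (M_SCAN, A_PING)  ← matches
try evStart: (M_PICK, evStart) → (M_NAV, A_HALT)
try evStop: (M_PICK, evStop) → (M_PICK, A_LIGHT)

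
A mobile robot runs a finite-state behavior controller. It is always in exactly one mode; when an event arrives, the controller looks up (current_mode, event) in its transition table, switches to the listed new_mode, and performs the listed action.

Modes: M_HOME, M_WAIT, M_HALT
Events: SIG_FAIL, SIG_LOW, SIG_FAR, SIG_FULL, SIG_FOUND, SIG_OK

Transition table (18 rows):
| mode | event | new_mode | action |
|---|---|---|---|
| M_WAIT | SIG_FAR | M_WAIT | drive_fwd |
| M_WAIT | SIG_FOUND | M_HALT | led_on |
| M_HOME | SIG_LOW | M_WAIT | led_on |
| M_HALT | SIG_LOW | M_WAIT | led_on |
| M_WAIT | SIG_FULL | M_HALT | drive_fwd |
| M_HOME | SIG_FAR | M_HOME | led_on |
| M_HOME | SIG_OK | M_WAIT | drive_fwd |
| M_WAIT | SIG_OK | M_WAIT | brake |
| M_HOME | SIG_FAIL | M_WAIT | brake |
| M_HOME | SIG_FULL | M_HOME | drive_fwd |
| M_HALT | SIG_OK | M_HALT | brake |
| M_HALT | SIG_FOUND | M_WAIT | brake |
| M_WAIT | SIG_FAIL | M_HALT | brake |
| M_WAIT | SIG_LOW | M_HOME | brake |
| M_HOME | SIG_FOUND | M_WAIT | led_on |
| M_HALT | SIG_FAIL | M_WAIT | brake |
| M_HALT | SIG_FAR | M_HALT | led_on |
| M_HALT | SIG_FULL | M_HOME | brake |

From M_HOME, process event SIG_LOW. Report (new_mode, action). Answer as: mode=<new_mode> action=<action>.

current mode = M_HOME; filter table to that mode:
  (M_HOME, SIG_LOW) → (M_WAIT, led_on)  ← event matches
  (M_HOME, SIG_FAR) → (M_HOME, led_on)
  (M_HOME, SIG_OK) → (M_WAIT, drive_fwd)
  (M_HOME, SIG_FAIL) → (M_WAIT, brake)
  (M_HOME, SIG_FULL) → (M_HOME, drive_fwd)
  (M_HOME, SIG_FOUND) → (M_WAIT, led_on)
event = SIG_LOW selects (M_WAIT, led_on)

mode=M_WAIT action=led_on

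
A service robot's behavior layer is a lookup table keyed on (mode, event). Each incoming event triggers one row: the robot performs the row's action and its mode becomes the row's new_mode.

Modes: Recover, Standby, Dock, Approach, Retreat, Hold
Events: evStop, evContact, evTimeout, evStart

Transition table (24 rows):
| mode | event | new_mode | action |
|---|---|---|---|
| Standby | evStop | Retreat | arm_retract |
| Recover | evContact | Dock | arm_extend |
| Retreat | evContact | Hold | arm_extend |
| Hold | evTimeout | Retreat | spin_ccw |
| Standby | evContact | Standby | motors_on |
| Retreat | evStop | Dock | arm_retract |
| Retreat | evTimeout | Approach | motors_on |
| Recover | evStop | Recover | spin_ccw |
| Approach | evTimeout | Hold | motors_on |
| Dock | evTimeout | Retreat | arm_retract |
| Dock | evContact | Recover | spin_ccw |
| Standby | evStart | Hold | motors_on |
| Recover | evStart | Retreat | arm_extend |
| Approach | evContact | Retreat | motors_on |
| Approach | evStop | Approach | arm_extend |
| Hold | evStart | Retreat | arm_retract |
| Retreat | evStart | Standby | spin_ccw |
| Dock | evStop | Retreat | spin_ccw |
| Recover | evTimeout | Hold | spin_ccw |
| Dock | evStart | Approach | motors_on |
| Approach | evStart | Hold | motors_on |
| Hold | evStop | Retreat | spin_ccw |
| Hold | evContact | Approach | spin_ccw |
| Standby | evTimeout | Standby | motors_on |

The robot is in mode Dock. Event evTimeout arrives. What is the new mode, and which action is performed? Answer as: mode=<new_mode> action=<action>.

mode=Retreat action=arm_retract

current mode = Dock; filter table to that mode:
  (Dock, evTimeout) → (Retreat, arm_retract)  ← event matches
  (Dock, evContact) → (Recover, spin_ccw)
  (Dock, evStop) → (Retreat, spin_ccw)
  (Dock, evStart) → (Approach, motors_on)
event = evTimeout selects (Retreat, arm_retract)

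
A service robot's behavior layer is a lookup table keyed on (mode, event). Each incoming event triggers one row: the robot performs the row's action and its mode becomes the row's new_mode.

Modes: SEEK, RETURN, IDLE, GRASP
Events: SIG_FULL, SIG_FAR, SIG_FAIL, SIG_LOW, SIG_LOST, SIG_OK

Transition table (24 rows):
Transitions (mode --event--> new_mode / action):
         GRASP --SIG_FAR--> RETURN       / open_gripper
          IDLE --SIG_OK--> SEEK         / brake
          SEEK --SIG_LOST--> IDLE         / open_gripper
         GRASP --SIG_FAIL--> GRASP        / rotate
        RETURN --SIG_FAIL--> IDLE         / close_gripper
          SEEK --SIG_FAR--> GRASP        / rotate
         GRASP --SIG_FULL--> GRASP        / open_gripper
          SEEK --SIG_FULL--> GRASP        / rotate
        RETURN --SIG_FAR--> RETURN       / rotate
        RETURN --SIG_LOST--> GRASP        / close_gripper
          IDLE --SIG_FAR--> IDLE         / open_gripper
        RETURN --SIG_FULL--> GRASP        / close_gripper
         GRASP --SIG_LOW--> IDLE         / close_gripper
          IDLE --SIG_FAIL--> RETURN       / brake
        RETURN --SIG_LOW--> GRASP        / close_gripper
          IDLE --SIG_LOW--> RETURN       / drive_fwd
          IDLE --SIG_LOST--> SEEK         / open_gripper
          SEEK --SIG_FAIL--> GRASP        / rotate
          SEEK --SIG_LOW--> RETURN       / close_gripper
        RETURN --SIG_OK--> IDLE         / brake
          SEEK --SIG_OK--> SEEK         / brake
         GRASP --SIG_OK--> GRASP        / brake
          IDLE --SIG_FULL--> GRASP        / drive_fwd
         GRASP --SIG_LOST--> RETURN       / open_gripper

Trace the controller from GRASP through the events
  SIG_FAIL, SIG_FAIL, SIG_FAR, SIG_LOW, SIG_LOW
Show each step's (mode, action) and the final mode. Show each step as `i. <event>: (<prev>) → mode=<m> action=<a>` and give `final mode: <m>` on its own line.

1. SIG_FAIL: (GRASP) → mode=GRASP action=rotate
2. SIG_FAIL: (GRASP) → mode=GRASP action=rotate
3. SIG_FAR: (GRASP) → mode=RETURN action=open_gripper
4. SIG_LOW: (RETURN) → mode=GRASP action=close_gripper
5. SIG_LOW: (GRASP) → mode=IDLE action=close_gripper

final mode: IDLE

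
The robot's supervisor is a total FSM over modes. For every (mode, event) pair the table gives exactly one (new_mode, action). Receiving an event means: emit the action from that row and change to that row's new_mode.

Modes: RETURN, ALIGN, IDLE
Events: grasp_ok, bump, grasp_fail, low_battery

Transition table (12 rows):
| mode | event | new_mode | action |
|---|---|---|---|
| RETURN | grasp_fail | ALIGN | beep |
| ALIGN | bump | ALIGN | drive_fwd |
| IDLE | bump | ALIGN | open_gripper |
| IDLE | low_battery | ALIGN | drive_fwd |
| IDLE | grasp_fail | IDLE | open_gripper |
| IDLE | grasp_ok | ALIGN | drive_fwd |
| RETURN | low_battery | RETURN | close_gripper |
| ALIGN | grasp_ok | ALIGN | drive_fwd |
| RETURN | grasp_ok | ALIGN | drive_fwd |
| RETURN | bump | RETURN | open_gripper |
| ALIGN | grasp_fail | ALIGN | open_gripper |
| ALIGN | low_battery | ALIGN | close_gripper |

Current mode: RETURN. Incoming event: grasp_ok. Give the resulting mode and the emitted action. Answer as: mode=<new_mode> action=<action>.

mode=ALIGN action=drive_fwd

current mode = RETURN; filter table to that mode:
  (RETURN, grasp_fail) → (ALIGN, beep)
  (RETURN, low_battery) → (RETURN, close_gripper)
  (RETURN, grasp_ok) → (ALIGN, drive_fwd)  ← event matches
  (RETURN, bump) → (RETURN, open_gripper)
event = grasp_ok selects (ALIGN, drive_fwd)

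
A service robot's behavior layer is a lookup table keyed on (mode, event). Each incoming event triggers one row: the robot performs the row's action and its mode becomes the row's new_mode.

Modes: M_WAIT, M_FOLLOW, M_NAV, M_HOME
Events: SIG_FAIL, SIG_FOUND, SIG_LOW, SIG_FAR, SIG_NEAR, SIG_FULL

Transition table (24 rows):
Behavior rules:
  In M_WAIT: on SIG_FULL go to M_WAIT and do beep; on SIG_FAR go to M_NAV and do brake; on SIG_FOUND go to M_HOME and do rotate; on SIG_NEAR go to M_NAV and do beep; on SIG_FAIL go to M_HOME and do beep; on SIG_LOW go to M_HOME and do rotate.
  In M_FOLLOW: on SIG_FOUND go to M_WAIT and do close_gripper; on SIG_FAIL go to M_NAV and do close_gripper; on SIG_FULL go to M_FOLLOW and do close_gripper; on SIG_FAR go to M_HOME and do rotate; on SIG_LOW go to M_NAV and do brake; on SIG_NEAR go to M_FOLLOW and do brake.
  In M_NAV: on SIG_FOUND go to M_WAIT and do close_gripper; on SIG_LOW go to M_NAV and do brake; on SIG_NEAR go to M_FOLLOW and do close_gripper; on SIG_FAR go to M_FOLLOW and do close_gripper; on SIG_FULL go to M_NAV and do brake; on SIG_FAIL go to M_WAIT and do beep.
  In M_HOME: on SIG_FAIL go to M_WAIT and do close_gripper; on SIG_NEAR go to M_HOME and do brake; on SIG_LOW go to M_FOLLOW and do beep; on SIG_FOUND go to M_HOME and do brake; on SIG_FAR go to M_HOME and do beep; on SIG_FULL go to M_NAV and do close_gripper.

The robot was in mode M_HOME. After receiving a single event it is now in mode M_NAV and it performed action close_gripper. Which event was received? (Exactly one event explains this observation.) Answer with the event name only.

SIG_FULL

try SIG_FAIL: (M_HOME, SIG_FAIL) → (M_WAIT, close_gripper)
try SIG_FOUND: (M_HOME, SIG_FOUND) → (M_HOME, brake)
try SIG_LOW: (M_HOME, SIG_LOW) → (M_FOLLOW, beep)
try SIG_FAR: (M_HOME, SIG_FAR) → (M_HOME, beep)
try SIG_NEAR: (M_HOME, SIG_NEAR) → (M_HOME, brake)
try SIG_FULL: (M_HOME, SIG_FULL) → (M_NAV, close_gripper)  ← matches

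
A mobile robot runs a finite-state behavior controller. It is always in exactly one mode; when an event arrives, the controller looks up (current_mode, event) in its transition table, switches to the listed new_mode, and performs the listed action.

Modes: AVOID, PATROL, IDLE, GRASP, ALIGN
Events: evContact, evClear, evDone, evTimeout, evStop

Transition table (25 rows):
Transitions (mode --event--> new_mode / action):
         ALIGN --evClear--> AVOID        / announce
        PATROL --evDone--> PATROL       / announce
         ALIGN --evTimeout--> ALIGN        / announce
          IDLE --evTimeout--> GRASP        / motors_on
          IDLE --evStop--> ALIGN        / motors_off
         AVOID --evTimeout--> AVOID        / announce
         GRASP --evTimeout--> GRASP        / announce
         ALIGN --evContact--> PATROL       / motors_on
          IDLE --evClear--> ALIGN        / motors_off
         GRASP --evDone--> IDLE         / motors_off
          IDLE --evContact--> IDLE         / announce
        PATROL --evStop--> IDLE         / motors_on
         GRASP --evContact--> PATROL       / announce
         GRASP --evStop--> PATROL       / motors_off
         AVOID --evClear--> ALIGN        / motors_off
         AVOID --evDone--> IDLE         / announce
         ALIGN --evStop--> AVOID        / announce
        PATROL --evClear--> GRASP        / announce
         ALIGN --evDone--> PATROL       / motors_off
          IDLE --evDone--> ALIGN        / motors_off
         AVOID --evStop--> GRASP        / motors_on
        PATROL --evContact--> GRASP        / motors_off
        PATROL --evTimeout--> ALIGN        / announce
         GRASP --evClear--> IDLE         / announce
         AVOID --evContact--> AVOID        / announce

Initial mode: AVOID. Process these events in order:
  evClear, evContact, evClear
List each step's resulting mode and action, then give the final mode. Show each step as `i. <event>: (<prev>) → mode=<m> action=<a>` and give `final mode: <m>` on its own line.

1. evClear: (AVOID) → mode=ALIGN action=motors_off
2. evContact: (ALIGN) → mode=PATROL action=motors_on
3. evClear: (PATROL) → mode=GRASP action=announce

final mode: GRASP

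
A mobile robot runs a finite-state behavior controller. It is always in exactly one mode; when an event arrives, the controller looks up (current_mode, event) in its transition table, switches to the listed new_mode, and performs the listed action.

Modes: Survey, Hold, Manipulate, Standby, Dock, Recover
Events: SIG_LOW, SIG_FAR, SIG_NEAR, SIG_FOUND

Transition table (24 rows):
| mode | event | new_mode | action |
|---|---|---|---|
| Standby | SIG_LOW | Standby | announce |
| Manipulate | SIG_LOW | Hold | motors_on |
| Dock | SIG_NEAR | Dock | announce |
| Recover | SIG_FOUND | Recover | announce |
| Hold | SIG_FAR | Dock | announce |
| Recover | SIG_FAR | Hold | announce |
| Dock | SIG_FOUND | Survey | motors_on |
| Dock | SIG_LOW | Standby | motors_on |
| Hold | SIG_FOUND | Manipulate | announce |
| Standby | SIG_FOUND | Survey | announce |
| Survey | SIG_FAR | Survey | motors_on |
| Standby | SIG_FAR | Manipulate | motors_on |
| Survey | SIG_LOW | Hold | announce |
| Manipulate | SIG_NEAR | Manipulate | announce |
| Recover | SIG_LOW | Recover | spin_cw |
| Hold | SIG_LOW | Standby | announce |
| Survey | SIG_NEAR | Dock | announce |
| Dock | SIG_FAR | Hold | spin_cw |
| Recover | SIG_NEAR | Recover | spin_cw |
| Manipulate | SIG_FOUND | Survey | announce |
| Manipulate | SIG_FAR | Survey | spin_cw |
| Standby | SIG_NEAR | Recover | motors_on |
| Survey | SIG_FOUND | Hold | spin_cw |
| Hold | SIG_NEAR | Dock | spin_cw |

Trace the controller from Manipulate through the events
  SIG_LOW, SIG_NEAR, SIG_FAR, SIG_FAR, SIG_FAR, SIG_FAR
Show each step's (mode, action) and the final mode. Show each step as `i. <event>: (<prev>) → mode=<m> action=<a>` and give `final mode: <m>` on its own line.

final mode: Dock

1. SIG_LOW: (Manipulate) → mode=Hold action=motors_on
2. SIG_NEAR: (Hold) → mode=Dock action=spin_cw
3. SIG_FAR: (Dock) → mode=Hold action=spin_cw
4. SIG_FAR: (Hold) → mode=Dock action=announce
5. SIG_FAR: (Dock) → mode=Hold action=spin_cw
6. SIG_FAR: (Hold) → mode=Dock action=announce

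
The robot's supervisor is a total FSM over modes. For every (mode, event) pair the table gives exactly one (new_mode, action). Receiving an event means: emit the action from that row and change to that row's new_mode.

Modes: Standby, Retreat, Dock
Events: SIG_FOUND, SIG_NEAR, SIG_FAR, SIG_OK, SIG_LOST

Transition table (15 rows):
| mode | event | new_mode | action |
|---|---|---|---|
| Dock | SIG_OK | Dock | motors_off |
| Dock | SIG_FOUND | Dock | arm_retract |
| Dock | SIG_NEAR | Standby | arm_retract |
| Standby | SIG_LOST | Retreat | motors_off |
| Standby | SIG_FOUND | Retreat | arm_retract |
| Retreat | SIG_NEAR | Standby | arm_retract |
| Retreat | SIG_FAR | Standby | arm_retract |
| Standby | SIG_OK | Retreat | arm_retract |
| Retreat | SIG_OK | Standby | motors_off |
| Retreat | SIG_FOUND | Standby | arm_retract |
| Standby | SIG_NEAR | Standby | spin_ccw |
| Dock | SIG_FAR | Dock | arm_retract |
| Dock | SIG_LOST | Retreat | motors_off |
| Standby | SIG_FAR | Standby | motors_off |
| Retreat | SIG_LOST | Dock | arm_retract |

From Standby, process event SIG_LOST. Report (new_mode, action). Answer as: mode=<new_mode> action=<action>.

current mode = Standby; filter table to that mode:
  (Standby, SIG_LOST) → (Retreat, motors_off)  ← event matches
  (Standby, SIG_FOUND) → (Retreat, arm_retract)
  (Standby, SIG_OK) → (Retreat, arm_retract)
  (Standby, SIG_NEAR) → (Standby, spin_ccw)
  (Standby, SIG_FAR) → (Standby, motors_off)
event = SIG_LOST selects (Retreat, motors_off)

mode=Retreat action=motors_off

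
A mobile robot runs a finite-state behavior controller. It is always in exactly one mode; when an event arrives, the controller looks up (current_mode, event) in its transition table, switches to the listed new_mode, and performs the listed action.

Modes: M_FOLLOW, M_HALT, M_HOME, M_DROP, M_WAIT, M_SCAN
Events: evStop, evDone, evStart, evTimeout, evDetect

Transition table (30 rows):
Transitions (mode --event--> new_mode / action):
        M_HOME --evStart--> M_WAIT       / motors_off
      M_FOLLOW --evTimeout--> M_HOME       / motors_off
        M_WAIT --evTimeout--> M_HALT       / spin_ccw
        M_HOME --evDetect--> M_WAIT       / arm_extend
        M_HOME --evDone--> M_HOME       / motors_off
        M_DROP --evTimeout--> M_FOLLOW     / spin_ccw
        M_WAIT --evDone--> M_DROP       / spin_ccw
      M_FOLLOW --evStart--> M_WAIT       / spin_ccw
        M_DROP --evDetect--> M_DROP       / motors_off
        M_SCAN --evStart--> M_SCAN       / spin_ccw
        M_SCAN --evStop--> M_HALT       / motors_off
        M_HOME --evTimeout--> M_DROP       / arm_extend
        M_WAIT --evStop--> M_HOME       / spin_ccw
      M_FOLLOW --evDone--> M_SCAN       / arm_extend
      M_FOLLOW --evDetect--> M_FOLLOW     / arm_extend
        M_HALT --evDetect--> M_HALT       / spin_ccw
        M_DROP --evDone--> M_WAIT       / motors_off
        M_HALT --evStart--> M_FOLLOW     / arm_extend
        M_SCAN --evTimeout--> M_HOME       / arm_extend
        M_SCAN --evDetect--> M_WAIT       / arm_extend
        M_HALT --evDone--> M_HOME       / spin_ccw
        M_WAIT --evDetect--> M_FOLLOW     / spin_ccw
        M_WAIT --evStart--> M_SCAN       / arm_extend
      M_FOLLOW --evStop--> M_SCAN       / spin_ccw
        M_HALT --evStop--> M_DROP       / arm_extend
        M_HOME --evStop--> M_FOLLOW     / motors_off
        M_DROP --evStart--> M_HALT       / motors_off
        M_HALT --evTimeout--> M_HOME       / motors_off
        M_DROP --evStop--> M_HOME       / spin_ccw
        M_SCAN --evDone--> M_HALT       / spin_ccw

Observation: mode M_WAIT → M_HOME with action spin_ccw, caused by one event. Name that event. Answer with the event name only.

try evStop: (M_WAIT, evStop) → (M_HOME, spin_ccw)  ← matches
try evDone: (M_WAIT, evDone) → (M_DROP, spin_ccw)
try evStart: (M_WAIT, evStart) → (M_SCAN, arm_extend)
try evTimeout: (M_WAIT, evTimeout) → (M_HALT, spin_ccw)
try evDetect: (M_WAIT, evDetect) → (M_FOLLOW, spin_ccw)

evStop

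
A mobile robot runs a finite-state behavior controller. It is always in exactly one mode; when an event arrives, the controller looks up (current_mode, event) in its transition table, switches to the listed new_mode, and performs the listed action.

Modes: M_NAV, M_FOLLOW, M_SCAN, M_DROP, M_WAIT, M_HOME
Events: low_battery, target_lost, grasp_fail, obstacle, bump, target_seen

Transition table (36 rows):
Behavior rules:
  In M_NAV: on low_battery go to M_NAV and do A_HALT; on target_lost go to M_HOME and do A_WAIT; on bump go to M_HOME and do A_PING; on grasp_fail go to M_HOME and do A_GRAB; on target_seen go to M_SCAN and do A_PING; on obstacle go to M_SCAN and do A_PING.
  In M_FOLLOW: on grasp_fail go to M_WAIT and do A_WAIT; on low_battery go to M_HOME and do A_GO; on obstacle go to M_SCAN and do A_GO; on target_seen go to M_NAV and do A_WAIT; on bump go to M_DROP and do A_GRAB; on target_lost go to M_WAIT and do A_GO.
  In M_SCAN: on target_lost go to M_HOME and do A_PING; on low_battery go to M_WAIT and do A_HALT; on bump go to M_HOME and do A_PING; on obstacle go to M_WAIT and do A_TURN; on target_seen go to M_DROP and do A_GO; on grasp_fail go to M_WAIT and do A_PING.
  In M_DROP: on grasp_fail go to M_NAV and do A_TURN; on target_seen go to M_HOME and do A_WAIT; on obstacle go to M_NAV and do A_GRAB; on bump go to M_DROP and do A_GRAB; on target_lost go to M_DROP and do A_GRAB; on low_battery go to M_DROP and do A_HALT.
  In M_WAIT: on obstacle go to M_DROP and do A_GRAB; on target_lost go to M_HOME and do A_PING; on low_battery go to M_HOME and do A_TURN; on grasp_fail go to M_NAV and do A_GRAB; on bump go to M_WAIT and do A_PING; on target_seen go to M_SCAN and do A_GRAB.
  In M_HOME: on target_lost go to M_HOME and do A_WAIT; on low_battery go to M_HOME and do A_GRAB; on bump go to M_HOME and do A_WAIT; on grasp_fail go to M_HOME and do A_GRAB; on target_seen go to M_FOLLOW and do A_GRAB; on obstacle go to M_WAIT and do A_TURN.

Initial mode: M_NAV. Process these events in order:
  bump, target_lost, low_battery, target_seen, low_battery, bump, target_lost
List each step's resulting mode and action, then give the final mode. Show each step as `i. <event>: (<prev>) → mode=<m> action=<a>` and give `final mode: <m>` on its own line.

final mode: M_HOME

1. bump: (M_NAV) → mode=M_HOME action=A_PING
2. target_lost: (M_HOME) → mode=M_HOME action=A_WAIT
3. low_battery: (M_HOME) → mode=M_HOME action=A_GRAB
4. target_seen: (M_HOME) → mode=M_FOLLOW action=A_GRAB
5. low_battery: (M_FOLLOW) → mode=M_HOME action=A_GO
6. bump: (M_HOME) → mode=M_HOME action=A_WAIT
7. target_lost: (M_HOME) → mode=M_HOME action=A_WAIT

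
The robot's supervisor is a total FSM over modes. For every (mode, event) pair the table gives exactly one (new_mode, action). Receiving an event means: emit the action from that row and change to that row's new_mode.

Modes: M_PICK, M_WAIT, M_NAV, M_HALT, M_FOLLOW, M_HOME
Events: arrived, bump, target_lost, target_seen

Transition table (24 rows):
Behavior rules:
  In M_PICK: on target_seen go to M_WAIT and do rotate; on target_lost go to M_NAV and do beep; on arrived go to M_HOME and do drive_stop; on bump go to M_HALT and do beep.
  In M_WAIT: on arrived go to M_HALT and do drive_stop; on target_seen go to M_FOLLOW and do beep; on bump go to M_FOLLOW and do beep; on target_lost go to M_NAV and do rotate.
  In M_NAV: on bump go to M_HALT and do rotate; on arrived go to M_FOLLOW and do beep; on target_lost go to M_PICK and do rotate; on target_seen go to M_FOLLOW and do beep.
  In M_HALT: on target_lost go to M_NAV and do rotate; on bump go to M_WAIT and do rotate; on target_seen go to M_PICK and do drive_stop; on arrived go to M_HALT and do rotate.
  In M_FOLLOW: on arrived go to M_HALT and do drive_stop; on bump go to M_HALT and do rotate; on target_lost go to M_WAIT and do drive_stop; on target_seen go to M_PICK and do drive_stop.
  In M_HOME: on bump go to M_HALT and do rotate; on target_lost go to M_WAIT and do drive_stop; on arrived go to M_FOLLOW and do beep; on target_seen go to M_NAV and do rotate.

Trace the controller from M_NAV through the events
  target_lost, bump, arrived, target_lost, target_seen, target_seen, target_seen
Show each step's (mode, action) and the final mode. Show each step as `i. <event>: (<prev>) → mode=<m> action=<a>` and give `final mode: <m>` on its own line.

final mode: M_WAIT

1. target_lost: (M_NAV) → mode=M_PICK action=rotate
2. bump: (M_PICK) → mode=M_HALT action=beep
3. arrived: (M_HALT) → mode=M_HALT action=rotate
4. target_lost: (M_HALT) → mode=M_NAV action=rotate
5. target_seen: (M_NAV) → mode=M_FOLLOW action=beep
6. target_seen: (M_FOLLOW) → mode=M_PICK action=drive_stop
7. target_seen: (M_PICK) → mode=M_WAIT action=rotate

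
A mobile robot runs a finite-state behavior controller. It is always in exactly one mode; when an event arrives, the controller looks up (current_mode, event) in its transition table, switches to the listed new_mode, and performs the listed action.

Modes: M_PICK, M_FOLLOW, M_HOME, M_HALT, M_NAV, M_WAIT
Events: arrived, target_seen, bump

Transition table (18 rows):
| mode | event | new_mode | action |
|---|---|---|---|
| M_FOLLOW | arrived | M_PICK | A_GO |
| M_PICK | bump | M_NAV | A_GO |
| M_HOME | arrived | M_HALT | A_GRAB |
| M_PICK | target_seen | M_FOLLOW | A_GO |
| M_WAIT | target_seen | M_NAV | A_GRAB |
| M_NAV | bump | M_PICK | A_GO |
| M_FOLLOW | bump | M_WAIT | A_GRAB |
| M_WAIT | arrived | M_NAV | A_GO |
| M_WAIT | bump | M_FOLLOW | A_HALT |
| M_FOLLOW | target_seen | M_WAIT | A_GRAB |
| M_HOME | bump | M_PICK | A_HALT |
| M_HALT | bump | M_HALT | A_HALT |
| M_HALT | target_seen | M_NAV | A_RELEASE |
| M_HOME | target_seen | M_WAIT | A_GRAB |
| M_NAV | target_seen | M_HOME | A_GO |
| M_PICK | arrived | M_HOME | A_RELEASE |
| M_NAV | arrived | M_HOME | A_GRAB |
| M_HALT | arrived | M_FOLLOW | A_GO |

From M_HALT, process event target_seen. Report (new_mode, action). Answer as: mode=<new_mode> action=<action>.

mode=M_NAV action=A_RELEASE

current mode = M_HALT; filter table to that mode:
  (M_HALT, bump) → (M_HALT, A_HALT)
  (M_HALT, target_seen) → (M_NAV, A_RELEASE)  ← event matches
  (M_HALT, arrived) → (M_FOLLOW, A_GO)
event = target_seen selects (M_NAV, A_RELEASE)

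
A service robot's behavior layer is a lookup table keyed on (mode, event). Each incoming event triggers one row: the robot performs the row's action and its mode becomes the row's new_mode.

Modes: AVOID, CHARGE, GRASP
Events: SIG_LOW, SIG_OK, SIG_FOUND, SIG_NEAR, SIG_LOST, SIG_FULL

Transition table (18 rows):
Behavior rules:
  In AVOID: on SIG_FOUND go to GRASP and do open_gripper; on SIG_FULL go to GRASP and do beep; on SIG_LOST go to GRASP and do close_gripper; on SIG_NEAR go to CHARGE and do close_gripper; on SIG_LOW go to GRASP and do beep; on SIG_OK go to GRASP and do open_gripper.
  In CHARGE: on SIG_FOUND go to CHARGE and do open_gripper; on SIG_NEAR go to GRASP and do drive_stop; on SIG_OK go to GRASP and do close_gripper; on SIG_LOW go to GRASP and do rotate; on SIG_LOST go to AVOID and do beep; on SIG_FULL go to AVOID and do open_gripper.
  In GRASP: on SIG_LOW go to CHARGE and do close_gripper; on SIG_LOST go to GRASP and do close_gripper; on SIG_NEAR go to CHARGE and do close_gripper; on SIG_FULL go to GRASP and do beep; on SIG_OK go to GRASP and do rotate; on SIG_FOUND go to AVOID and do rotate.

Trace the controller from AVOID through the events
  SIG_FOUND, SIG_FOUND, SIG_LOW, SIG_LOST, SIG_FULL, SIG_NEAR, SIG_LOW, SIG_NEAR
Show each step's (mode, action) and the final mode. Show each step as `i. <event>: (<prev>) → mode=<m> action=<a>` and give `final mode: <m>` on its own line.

final mode: CHARGE

1. SIG_FOUND: (AVOID) → mode=GRASP action=open_gripper
2. SIG_FOUND: (GRASP) → mode=AVOID action=rotate
3. SIG_LOW: (AVOID) → mode=GRASP action=beep
4. SIG_LOST: (GRASP) → mode=GRASP action=close_gripper
5. SIG_FULL: (GRASP) → mode=GRASP action=beep
6. SIG_NEAR: (GRASP) → mode=CHARGE action=close_gripper
7. SIG_LOW: (CHARGE) → mode=GRASP action=rotate
8. SIG_NEAR: (GRASP) → mode=CHARGE action=close_gripper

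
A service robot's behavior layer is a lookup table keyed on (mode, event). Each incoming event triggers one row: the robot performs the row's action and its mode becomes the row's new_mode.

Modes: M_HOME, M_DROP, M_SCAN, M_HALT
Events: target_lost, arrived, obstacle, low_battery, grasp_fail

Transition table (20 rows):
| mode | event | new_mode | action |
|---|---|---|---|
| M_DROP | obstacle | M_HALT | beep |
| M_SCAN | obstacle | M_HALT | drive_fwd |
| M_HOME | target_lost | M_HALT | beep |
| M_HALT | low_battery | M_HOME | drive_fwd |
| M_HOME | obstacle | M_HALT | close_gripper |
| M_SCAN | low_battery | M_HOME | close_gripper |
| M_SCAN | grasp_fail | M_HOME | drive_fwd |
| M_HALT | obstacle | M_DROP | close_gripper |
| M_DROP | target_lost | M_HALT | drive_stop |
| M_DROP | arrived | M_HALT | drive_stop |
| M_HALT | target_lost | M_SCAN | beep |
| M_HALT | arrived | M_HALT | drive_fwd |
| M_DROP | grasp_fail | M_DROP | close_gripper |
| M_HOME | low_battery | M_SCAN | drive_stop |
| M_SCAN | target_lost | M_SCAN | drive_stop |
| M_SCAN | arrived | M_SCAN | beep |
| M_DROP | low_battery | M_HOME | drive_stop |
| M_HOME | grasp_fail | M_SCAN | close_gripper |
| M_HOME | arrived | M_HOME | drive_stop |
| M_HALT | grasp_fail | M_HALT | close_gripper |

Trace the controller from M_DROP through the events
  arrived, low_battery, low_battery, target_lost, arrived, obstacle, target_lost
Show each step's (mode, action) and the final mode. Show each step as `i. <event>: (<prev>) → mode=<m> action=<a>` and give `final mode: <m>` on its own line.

final mode: M_SCAN

1. arrived: (M_DROP) → mode=M_HALT action=drive_stop
2. low_battery: (M_HALT) → mode=M_HOME action=drive_fwd
3. low_battery: (M_HOME) → mode=M_SCAN action=drive_stop
4. target_lost: (M_SCAN) → mode=M_SCAN action=drive_stop
5. arrived: (M_SCAN) → mode=M_SCAN action=beep
6. obstacle: (M_SCAN) → mode=M_HALT action=drive_fwd
7. target_lost: (M_HALT) → mode=M_SCAN action=beep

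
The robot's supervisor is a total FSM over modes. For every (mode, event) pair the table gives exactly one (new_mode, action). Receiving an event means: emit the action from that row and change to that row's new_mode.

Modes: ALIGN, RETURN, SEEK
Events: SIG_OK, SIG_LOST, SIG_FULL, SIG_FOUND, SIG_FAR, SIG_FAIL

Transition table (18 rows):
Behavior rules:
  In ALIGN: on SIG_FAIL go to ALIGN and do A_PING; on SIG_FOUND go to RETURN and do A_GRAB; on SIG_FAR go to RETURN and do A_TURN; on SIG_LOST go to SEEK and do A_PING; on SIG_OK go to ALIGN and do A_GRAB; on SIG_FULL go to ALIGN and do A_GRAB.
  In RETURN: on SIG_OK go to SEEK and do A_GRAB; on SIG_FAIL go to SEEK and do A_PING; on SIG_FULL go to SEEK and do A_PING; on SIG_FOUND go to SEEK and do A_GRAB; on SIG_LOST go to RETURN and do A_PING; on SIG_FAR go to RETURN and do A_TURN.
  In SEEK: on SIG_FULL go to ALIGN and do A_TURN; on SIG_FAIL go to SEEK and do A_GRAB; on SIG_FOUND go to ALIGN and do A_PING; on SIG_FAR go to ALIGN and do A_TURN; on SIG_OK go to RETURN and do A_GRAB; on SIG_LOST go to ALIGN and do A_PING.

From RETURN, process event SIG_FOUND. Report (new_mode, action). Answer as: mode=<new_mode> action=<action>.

current mode = RETURN; filter table to that mode:
  (RETURN, SIG_OK) → (SEEK, A_GRAB)
  (RETURN, SIG_FAIL) → (SEEK, A_PING)
  (RETURN, SIG_FULL) → (SEEK, A_PING)
  (RETURN, SIG_FOUND) → (SEEK, A_GRAB)  ← event matches
  (RETURN, SIG_LOST) → (RETURN, A_PING)
  (RETURN, SIG_FAR) → (RETURN, A_TURN)
event = SIG_FOUND selects (SEEK, A_GRAB)

mode=SEEK action=A_GRAB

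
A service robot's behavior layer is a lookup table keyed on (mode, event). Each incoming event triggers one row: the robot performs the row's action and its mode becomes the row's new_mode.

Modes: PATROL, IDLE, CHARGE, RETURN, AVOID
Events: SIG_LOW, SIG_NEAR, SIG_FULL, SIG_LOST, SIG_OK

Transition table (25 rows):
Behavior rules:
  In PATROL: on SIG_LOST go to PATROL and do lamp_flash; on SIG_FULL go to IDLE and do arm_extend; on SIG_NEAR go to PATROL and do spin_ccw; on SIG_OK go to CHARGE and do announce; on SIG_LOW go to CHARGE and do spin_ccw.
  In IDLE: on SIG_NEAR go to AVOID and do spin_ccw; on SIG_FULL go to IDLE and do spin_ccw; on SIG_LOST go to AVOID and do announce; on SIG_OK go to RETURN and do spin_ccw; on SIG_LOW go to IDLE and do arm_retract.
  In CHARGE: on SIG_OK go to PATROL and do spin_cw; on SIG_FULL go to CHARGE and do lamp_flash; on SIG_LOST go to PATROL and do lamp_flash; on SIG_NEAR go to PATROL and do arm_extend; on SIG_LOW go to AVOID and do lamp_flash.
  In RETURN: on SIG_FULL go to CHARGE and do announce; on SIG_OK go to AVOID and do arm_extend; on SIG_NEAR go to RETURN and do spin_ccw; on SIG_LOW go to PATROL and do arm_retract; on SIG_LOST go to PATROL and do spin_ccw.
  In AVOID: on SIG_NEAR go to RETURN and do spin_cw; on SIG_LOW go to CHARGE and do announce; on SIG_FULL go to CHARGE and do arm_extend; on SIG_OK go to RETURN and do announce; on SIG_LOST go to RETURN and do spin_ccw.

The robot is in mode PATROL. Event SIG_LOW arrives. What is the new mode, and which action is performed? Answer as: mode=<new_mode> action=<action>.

current mode = PATROL; filter table to that mode:
  (PATROL, SIG_LOST) → (PATROL, lamp_flash)
  (PATROL, SIG_FULL) → (IDLE, arm_extend)
  (PATROL, SIG_NEAR) → (PATROL, spin_ccw)
  (PATROL, SIG_OK) → (CHARGE, announce)
  (PATROL, SIG_LOW) → (CHARGE, spin_ccw)  ← event matches
event = SIG_LOW selects (CHARGE, spin_ccw)

mode=CHARGE action=spin_ccw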